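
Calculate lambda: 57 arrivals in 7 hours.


lambda = total arrivals / time = 57 / 7 = 8.14 per hour

8.14 per hour


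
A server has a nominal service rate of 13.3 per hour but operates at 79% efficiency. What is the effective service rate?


Effective rate = mu * efficiency = 13.3 * 0.79 = 10.51 per hour

10.51 per hour


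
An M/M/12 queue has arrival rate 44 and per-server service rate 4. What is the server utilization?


rho = lambda/(c*mu) = 44/(12*4) = 0.9167

0.9167


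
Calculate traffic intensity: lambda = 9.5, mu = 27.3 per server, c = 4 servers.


rho = lambda / (c * mu) = 9.5 / (4 * 27.3) = 0.087

0.087


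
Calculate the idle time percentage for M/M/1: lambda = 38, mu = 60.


Idle fraction = (1 - rho) * 100 = (1 - 38/60) * 100 = 36.7%

36.7%


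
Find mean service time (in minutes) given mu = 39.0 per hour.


Mean service time = 60/mu = 60/39.0 = 1.54 minutes

1.54 minutes


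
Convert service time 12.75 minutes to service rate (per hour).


mu = 60 / avg_service_time = 60 / 12.75 = 4.71 per hour

4.71 per hour


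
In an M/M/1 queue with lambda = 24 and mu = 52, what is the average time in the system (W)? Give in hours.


W = 1/(mu - lambda) = 1/(52 - 24) = 0.0357 hours

0.0357 hours


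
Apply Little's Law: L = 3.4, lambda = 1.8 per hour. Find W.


W = L / lambda = 3.4 / 1.8 = 1.8889 hours

1.8889 hours


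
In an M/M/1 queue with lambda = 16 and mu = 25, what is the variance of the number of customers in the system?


rho = 16/25; Var(N) = rho/(1-rho)^2 = 4.94

4.94


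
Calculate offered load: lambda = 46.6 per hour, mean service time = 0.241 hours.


Offered load a = lambda * E[S] = 46.6 * 0.241 = 11.23 Erlangs

11.23 Erlangs


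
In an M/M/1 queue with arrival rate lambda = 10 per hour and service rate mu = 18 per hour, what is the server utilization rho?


rho = lambda/mu = 10/18 = 0.5556

0.5556


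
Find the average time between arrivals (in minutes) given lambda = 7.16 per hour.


Mean interarrival time = 60/lambda = 60/7.16 = 8.38 minutes

8.38 minutes


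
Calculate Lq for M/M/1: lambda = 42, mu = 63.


rho = 42/63; Lq = rho^2/(1-rho) = 1.33

1.33


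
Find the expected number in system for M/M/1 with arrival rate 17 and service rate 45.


rho = 17/45; L = rho/(1-rho) = 0.61

0.61


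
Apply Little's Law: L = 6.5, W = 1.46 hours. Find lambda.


lambda = L / W = 6.5 / 1.46 = 4.45 per hour

4.45 per hour


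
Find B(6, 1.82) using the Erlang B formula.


B(N,A) = (A^N/N!) / sum(A^k/k!, k=0..N) with N=6, A=1.82 = 0.0082

0.0082


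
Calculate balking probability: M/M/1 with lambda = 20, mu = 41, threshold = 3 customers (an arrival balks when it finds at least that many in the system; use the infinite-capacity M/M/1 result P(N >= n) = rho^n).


P(N >= 3) = rho^3 = (20/41)^3 = 0.1161

0.1161


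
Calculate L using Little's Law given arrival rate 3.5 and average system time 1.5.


L = lambda * W = 3.5 * 1.5 = 5.25

5.25


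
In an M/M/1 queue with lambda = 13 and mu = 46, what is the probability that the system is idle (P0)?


P0 = 1 - rho = 1 - 13/46 = 0.7174

0.7174


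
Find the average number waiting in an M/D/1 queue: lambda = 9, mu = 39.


M/D/1: Lq = rho^2 / (2*(1-rho)) where rho = 9/39; Lq = 0.03

0.03


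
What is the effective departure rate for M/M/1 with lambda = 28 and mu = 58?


For a stable queue (lambda < mu), throughput = lambda = 28 per hour

28 per hour


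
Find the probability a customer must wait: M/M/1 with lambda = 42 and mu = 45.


P(wait) = rho = lambda/mu = 42/45 = 0.9333

0.9333


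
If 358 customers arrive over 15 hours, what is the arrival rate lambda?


lambda = total arrivals / time = 358 / 15 = 23.87 per hour

23.87 per hour


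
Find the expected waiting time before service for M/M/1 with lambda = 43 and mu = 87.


rho = 43/87; Wq = rho/(mu - lambda) = 0.0112 hours

0.0112 hours


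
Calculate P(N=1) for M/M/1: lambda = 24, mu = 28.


rho = 24/28; P(n) = (1-rho)*rho^n = (1-24/28)*(24/28)^1 = 0.1224

0.1224


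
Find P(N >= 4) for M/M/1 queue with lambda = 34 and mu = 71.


P(N >= 4) = rho^4 = (34/71)^4 = 0.0526

0.0526


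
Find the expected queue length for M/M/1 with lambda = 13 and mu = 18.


rho = 13/18; Lq = rho^2/(1-rho) = 1.88

1.88


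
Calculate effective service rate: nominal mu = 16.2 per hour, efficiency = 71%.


Effective rate = mu * efficiency = 16.2 * 0.71 = 11.5 per hour

11.5 per hour


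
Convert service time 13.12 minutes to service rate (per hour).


mu = 60 / avg_service_time = 60 / 13.12 = 4.57 per hour

4.57 per hour


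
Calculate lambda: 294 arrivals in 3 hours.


lambda = total arrivals / time = 294 / 3 = 98.0 per hour

98.0 per hour


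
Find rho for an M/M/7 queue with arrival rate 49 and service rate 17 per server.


rho = lambda/(c*mu) = 49/(7*17) = 0.4118

0.4118


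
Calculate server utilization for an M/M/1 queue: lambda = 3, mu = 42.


rho = lambda/mu = 3/42 = 0.0714

0.0714


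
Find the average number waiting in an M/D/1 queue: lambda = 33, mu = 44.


M/D/1: Lq = rho^2 / (2*(1-rho)) where rho = 33/44; Lq = 1.13

1.13


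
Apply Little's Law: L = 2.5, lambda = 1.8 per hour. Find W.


W = L / lambda = 2.5 / 1.8 = 1.3889 hours

1.3889 hours


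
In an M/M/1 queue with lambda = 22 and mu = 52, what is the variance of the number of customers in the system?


rho = 22/52; Var(N) = rho/(1-rho)^2 = 1.27

1.27


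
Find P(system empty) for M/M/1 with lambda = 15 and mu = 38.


P0 = 1 - rho = 1 - 15/38 = 0.6053

0.6053


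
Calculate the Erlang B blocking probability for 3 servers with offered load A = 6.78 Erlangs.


B(N,A) = (A^N/N!) / sum(A^k/k!, k=0..N) with N=3, A=6.78 = 0.628

0.628


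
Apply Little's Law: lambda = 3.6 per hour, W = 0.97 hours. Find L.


L = lambda * W = 3.6 * 0.97 = 3.49

3.49


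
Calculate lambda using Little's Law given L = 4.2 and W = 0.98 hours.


lambda = L / W = 4.2 / 0.98 = 4.29 per hour

4.29 per hour


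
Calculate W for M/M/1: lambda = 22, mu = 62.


W = 1/(mu - lambda) = 1/(62 - 22) = 0.025 hours

0.025 hours


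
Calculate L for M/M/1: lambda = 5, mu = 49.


rho = 5/49; L = rho/(1-rho) = 0.11

0.11


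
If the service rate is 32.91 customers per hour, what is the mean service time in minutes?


Mean service time = 60/mu = 60/32.91 = 1.82 minutes

1.82 minutes


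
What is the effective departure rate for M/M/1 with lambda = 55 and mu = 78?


For a stable queue (lambda < mu), throughput = lambda = 55 per hour

55 per hour


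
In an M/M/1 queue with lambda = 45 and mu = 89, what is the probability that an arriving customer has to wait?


P(wait) = rho = lambda/mu = 45/89 = 0.5056

0.5056


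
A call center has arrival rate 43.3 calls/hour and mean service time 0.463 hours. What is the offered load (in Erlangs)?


Offered load a = lambda * E[S] = 43.3 * 0.463 = 20.05 Erlangs

20.05 Erlangs


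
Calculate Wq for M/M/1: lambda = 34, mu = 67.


rho = 34/67; Wq = rho/(mu - lambda) = 0.0154 hours

0.0154 hours


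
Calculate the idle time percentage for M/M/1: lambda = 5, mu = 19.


Idle fraction = (1 - rho) * 100 = (1 - 5/19) * 100 = 73.7%

73.7%


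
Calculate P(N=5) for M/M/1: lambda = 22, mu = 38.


rho = 22/38; P(n) = (1-rho)*rho^n = (1-22/38)*(22/38)^5 = 0.0274

0.0274


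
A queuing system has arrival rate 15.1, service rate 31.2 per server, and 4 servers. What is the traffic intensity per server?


rho = lambda / (c * mu) = 15.1 / (4 * 31.2) = 0.121

0.121


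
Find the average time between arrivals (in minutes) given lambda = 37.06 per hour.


Mean interarrival time = 60/lambda = 60/37.06 = 1.62 minutes

1.62 minutes


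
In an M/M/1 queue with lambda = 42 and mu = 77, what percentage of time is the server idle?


Idle fraction = (1 - rho) * 100 = (1 - 42/77) * 100 = 45.5%

45.5%


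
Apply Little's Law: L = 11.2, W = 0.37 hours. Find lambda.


lambda = L / W = 11.2 / 0.37 = 30.27 per hour

30.27 per hour


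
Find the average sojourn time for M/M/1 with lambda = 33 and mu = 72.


W = 1/(mu - lambda) = 1/(72 - 33) = 0.0256 hours

0.0256 hours


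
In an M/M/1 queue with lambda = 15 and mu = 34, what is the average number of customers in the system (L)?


rho = 15/34; L = rho/(1-rho) = 0.79

0.79


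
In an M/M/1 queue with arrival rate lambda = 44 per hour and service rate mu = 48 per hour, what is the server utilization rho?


rho = lambda/mu = 44/48 = 0.9167

0.9167


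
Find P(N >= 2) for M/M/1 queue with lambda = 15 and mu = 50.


P(N >= 2) = rho^2 = (15/50)^2 = 0.09

0.09


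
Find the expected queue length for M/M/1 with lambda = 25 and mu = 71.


rho = 25/71; Lq = rho^2/(1-rho) = 0.19

0.19


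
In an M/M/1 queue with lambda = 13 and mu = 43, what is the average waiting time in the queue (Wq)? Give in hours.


rho = 13/43; Wq = rho/(mu - lambda) = 0.0101 hours

0.0101 hours


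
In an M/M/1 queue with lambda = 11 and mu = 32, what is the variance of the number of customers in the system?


rho = 11/32; Var(N) = rho/(1-rho)^2 = 0.8

0.8


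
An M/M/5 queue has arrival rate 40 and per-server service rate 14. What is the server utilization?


rho = lambda/(c*mu) = 40/(5*14) = 0.5714

0.5714


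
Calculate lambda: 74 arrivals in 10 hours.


lambda = total arrivals / time = 74 / 10 = 7.4 per hour

7.4 per hour


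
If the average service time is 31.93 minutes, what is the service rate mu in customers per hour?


mu = 60 / avg_service_time = 60 / 31.93 = 1.88 per hour

1.88 per hour


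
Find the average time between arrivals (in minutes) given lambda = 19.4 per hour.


Mean interarrival time = 60/lambda = 60/19.4 = 3.09 minutes

3.09 minutes


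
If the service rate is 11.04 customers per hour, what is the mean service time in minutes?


Mean service time = 60/mu = 60/11.04 = 5.43 minutes

5.43 minutes


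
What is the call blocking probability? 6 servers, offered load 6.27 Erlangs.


B(N,A) = (A^N/N!) / sum(A^k/k!, k=0..N) with N=6, A=6.27 = 0.2836

0.2836


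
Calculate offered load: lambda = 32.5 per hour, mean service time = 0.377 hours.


Offered load a = lambda * E[S] = 32.5 * 0.377 = 12.25 Erlangs

12.25 Erlangs


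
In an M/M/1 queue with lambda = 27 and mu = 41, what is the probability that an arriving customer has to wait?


P(wait) = rho = lambda/mu = 27/41 = 0.6585

0.6585


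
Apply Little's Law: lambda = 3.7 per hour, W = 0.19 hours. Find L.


L = lambda * W = 3.7 * 0.19 = 0.7

0.7


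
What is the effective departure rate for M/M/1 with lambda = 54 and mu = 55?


For a stable queue (lambda < mu), throughput = lambda = 54 per hour

54 per hour


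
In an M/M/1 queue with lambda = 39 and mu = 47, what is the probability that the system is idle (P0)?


P0 = 1 - rho = 1 - 39/47 = 0.1702

0.1702


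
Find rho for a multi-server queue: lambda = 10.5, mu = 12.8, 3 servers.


rho = lambda / (c * mu) = 10.5 / (3 * 12.8) = 0.2734

0.2734


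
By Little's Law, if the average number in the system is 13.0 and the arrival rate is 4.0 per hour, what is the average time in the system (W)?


W = L / lambda = 13.0 / 4.0 = 3.25 hours

3.25 hours


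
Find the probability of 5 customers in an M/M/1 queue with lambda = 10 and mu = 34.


rho = 10/34; P(n) = (1-rho)*rho^n = (1-10/34)*(10/34)^5 = 0.0016

0.0016


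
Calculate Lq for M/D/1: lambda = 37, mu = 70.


M/D/1: Lq = rho^2 / (2*(1-rho)) where rho = 37/70; Lq = 0.3

0.3


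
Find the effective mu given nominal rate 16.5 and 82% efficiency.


Effective rate = mu * efficiency = 16.5 * 0.82 = 13.53 per hour

13.53 per hour


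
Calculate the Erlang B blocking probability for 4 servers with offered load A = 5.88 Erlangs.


B(N,A) = (A^N/N!) / sum(A^k/k!, k=0..N) with N=4, A=5.88 = 0.4618

0.4618


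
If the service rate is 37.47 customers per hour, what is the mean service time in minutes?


Mean service time = 60/mu = 60/37.47 = 1.6 minutes

1.6 minutes


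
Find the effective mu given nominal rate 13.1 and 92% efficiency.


Effective rate = mu * efficiency = 13.1 * 0.92 = 12.05 per hour

12.05 per hour


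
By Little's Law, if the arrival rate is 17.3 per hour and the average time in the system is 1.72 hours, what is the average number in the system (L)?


L = lambda * W = 17.3 * 1.72 = 29.76

29.76


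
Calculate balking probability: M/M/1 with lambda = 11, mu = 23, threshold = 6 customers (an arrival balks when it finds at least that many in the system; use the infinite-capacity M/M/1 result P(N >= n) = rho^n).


P(N >= 6) = rho^6 = (11/23)^6 = 0.012

0.012


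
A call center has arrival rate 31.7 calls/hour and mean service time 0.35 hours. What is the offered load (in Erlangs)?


Offered load a = lambda * E[S] = 31.7 * 0.35 = 11.1 Erlangs

11.1 Erlangs


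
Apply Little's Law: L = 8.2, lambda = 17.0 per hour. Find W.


W = L / lambda = 8.2 / 17.0 = 0.4824 hours

0.4824 hours


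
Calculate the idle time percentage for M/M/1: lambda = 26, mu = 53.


Idle fraction = (1 - rho) * 100 = (1 - 26/53) * 100 = 50.9%

50.9%


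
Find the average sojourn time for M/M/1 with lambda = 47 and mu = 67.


W = 1/(mu - lambda) = 1/(67 - 47) = 0.05 hours

0.05 hours


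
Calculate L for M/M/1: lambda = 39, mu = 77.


rho = 39/77; L = rho/(1-rho) = 1.03

1.03


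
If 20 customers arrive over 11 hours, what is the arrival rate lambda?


lambda = total arrivals / time = 20 / 11 = 1.82 per hour

1.82 per hour


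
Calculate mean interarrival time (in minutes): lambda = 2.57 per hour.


Mean interarrival time = 60/lambda = 60/2.57 = 23.35 minutes

23.35 minutes


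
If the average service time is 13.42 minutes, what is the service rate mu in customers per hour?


mu = 60 / avg_service_time = 60 / 13.42 = 4.47 per hour

4.47 per hour


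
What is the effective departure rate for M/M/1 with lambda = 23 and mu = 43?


For a stable queue (lambda < mu), throughput = lambda = 23 per hour

23 per hour


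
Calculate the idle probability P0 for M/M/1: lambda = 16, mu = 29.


P0 = 1 - rho = 1 - 16/29 = 0.4483

0.4483


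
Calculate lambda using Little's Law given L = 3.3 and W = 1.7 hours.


lambda = L / W = 3.3 / 1.7 = 1.94 per hour

1.94 per hour


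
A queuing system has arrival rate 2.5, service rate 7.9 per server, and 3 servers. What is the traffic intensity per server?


rho = lambda / (c * mu) = 2.5 / (3 * 7.9) = 0.1055

0.1055


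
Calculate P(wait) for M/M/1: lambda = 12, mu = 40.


P(wait) = rho = lambda/mu = 12/40 = 0.3

0.3


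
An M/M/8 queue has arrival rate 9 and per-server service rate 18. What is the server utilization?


rho = lambda/(c*mu) = 9/(8*18) = 0.0625

0.0625


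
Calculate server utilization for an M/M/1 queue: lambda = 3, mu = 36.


rho = lambda/mu = 3/36 = 0.0833

0.0833


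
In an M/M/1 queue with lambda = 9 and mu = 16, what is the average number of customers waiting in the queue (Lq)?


rho = 9/16; Lq = rho^2/(1-rho) = 0.72

0.72


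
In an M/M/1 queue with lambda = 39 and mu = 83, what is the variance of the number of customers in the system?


rho = 39/83; Var(N) = rho/(1-rho)^2 = 1.67

1.67


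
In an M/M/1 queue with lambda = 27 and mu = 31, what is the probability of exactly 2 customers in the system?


rho = 27/31; P(n) = (1-rho)*rho^n = (1-27/31)*(27/31)^2 = 0.0979

0.0979


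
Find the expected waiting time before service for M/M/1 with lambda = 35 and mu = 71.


rho = 35/71; Wq = rho/(mu - lambda) = 0.0137 hours

0.0137 hours


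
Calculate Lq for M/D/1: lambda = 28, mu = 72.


M/D/1: Lq = rho^2 / (2*(1-rho)) where rho = 28/72; Lq = 0.12

0.12


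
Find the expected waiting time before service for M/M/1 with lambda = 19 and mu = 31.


rho = 19/31; Wq = rho/(mu - lambda) = 0.0511 hours

0.0511 hours


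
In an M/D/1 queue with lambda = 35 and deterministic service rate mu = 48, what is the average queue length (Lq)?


M/D/1: Lq = rho^2 / (2*(1-rho)) where rho = 35/48; Lq = 0.98

0.98


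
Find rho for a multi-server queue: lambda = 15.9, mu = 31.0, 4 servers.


rho = lambda / (c * mu) = 15.9 / (4 * 31.0) = 0.1282

0.1282


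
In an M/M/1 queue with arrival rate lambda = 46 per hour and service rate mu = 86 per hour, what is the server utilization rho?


rho = lambda/mu = 46/86 = 0.5349

0.5349


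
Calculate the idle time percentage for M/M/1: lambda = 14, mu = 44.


Idle fraction = (1 - rho) * 100 = (1 - 14/44) * 100 = 68.2%

68.2%


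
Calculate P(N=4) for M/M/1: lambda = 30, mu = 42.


rho = 30/42; P(n) = (1-rho)*rho^n = (1-30/42)*(30/42)^4 = 0.0744

0.0744


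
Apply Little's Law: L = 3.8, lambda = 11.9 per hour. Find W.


W = L / lambda = 3.8 / 11.9 = 0.3193 hours

0.3193 hours


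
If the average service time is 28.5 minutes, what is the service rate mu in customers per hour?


mu = 60 / avg_service_time = 60 / 28.5 = 2.11 per hour

2.11 per hour


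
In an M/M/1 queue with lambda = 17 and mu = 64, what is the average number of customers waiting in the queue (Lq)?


rho = 17/64; Lq = rho^2/(1-rho) = 0.1

0.1


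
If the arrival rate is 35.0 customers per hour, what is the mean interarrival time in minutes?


Mean interarrival time = 60/lambda = 60/35.0 = 1.71 minutes

1.71 minutes


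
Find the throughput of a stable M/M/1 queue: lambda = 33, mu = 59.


For a stable queue (lambda < mu), throughput = lambda = 33 per hour

33 per hour


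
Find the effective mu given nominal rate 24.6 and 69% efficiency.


Effective rate = mu * efficiency = 24.6 * 0.69 = 16.97 per hour

16.97 per hour


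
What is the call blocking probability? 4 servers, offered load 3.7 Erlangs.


B(N,A) = (A^N/N!) / sum(A^k/k!, k=0..N) with N=4, A=3.7 = 0.2809

0.2809


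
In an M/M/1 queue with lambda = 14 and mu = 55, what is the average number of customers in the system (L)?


rho = 14/55; L = rho/(1-rho) = 0.34

0.34


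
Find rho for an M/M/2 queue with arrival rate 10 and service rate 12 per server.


rho = lambda/(c*mu) = 10/(2*12) = 0.4167

0.4167


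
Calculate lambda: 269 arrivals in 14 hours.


lambda = total arrivals / time = 269 / 14 = 19.21 per hour

19.21 per hour


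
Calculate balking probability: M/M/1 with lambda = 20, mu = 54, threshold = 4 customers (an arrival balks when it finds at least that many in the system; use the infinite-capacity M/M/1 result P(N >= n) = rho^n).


P(N >= 4) = rho^4 = (20/54)^4 = 0.0188

0.0188


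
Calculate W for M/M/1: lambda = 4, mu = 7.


W = 1/(mu - lambda) = 1/(7 - 4) = 0.3333 hours

0.3333 hours


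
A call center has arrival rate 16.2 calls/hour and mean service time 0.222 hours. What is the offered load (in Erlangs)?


Offered load a = lambda * E[S] = 16.2 * 0.222 = 3.6 Erlangs

3.6 Erlangs


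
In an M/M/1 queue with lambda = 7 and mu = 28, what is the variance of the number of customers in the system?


rho = 7/28; Var(N) = rho/(1-rho)^2 = 0.44

0.44


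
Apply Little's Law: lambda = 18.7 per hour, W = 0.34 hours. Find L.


L = lambda * W = 18.7 * 0.34 = 6.36

6.36


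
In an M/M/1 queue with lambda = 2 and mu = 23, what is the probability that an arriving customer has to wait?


P(wait) = rho = lambda/mu = 2/23 = 0.087

0.087


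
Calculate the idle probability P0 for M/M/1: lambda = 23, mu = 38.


P0 = 1 - rho = 1 - 23/38 = 0.3947

0.3947


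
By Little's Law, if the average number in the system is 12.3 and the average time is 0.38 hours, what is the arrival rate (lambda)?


lambda = L / W = 12.3 / 0.38 = 32.37 per hour

32.37 per hour


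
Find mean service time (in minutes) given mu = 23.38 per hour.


Mean service time = 60/mu = 60/23.38 = 2.57 minutes

2.57 minutes


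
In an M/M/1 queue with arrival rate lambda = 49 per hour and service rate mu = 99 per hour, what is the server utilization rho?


rho = lambda/mu = 49/99 = 0.4949

0.4949


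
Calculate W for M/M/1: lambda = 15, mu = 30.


W = 1/(mu - lambda) = 1/(30 - 15) = 0.0667 hours

0.0667 hours


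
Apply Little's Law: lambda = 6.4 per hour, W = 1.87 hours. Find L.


L = lambda * W = 6.4 * 1.87 = 11.97

11.97


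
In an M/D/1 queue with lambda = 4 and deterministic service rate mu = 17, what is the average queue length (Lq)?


M/D/1: Lq = rho^2 / (2*(1-rho)) where rho = 4/17; Lq = 0.04

0.04


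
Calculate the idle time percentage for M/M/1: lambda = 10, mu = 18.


Idle fraction = (1 - rho) * 100 = (1 - 10/18) * 100 = 44.4%

44.4%


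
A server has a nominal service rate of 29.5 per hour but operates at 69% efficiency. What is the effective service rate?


Effective rate = mu * efficiency = 29.5 * 0.69 = 20.36 per hour

20.36 per hour


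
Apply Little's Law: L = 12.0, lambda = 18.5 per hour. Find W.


W = L / lambda = 12.0 / 18.5 = 0.6486 hours

0.6486 hours


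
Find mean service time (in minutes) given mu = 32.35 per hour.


Mean service time = 60/mu = 60/32.35 = 1.85 minutes

1.85 minutes


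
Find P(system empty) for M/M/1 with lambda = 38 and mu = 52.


P0 = 1 - rho = 1 - 38/52 = 0.2692

0.2692


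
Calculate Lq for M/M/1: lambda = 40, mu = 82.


rho = 40/82; Lq = rho^2/(1-rho) = 0.46

0.46


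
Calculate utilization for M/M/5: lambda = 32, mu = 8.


rho = lambda/(c*mu) = 32/(5*8) = 0.8

0.8


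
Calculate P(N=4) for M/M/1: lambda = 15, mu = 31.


rho = 15/31; P(n) = (1-rho)*rho^n = (1-15/31)*(15/31)^4 = 0.0283

0.0283


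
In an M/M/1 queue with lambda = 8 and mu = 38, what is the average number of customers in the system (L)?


rho = 8/38; L = rho/(1-rho) = 0.27

0.27


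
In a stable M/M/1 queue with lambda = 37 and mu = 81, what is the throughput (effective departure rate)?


For a stable queue (lambda < mu), throughput = lambda = 37 per hour

37 per hour


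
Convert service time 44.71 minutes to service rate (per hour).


mu = 60 / avg_service_time = 60 / 44.71 = 1.34 per hour

1.34 per hour


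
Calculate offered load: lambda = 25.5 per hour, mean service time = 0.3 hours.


Offered load a = lambda * E[S] = 25.5 * 0.3 = 7.65 Erlangs

7.65 Erlangs


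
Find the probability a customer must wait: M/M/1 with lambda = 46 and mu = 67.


P(wait) = rho = lambda/mu = 46/67 = 0.6866

0.6866


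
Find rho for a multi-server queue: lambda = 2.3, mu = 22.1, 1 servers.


rho = lambda / (c * mu) = 2.3 / (1 * 22.1) = 0.1041

0.1041


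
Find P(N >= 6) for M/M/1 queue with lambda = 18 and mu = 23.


P(N >= 6) = rho^6 = (18/23)^6 = 0.2298

0.2298


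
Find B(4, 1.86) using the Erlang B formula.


B(N,A) = (A^N/N!) / sum(A^k/k!, k=0..N) with N=4, A=1.86 = 0.0809

0.0809


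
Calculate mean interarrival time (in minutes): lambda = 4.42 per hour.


Mean interarrival time = 60/lambda = 60/4.42 = 13.57 minutes

13.57 minutes


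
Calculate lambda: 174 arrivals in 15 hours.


lambda = total arrivals / time = 174 / 15 = 11.6 per hour

11.6 per hour


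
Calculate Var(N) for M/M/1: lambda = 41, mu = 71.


rho = 41/71; Var(N) = rho/(1-rho)^2 = 3.23

3.23


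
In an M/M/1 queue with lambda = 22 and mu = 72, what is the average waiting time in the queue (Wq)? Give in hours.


rho = 22/72; Wq = rho/(mu - lambda) = 0.0061 hours

0.0061 hours


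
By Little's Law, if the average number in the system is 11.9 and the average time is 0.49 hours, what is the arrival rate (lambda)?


lambda = L / W = 11.9 / 0.49 = 24.29 per hour

24.29 per hour


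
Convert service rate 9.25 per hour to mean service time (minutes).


Mean service time = 60/mu = 60/9.25 = 6.49 minutes

6.49 minutes


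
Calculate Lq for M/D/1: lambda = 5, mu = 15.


M/D/1: Lq = rho^2 / (2*(1-rho)) where rho = 5/15; Lq = 0.08

0.08


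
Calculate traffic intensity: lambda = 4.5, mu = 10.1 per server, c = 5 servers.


rho = lambda / (c * mu) = 4.5 / (5 * 10.1) = 0.0891

0.0891


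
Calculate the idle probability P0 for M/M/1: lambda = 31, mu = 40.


P0 = 1 - rho = 1 - 31/40 = 0.225

0.225


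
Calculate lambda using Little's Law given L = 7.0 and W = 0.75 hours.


lambda = L / W = 7.0 / 0.75 = 9.33 per hour

9.33 per hour


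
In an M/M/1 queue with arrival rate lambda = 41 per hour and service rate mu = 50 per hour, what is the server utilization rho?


rho = lambda/mu = 41/50 = 0.82

0.82


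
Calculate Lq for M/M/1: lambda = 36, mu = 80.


rho = 36/80; Lq = rho^2/(1-rho) = 0.37

0.37


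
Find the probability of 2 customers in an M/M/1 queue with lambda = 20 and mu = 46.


rho = 20/46; P(n) = (1-rho)*rho^n = (1-20/46)*(20/46)^2 = 0.1068

0.1068


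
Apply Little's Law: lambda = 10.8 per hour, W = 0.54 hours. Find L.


L = lambda * W = 10.8 * 0.54 = 5.83

5.83


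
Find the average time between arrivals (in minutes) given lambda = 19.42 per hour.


Mean interarrival time = 60/lambda = 60/19.42 = 3.09 minutes

3.09 minutes


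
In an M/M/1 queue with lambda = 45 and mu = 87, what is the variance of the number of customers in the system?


rho = 45/87; Var(N) = rho/(1-rho)^2 = 2.22

2.22


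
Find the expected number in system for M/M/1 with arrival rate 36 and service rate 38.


rho = 36/38; L = rho/(1-rho) = 18.0

18.0


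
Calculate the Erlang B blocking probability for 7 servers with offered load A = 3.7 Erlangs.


B(N,A) = (A^N/N!) / sum(A^k/k!, k=0..N) with N=7, A=3.7 = 0.0483

0.0483


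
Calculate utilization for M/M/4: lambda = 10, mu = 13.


rho = lambda/(c*mu) = 10/(4*13) = 0.1923

0.1923


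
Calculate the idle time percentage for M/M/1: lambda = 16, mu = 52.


Idle fraction = (1 - rho) * 100 = (1 - 16/52) * 100 = 69.2%

69.2%


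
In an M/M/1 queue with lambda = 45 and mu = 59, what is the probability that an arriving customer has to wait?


P(wait) = rho = lambda/mu = 45/59 = 0.7627

0.7627


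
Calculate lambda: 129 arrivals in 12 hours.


lambda = total arrivals / time = 129 / 12 = 10.75 per hour

10.75 per hour


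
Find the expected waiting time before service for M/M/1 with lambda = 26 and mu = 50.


rho = 26/50; Wq = rho/(mu - lambda) = 0.0217 hours

0.0217 hours


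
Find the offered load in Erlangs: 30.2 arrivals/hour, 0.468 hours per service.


Offered load a = lambda * E[S] = 30.2 * 0.468 = 14.13 Erlangs

14.13 Erlangs


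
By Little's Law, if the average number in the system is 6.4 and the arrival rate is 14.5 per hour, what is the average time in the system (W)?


W = L / lambda = 6.4 / 14.5 = 0.4414 hours

0.4414 hours


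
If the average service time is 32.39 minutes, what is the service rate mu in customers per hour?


mu = 60 / avg_service_time = 60 / 32.39 = 1.85 per hour

1.85 per hour


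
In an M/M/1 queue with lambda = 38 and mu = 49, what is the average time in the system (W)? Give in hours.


W = 1/(mu - lambda) = 1/(49 - 38) = 0.0909 hours

0.0909 hours


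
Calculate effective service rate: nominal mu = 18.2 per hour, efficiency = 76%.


Effective rate = mu * efficiency = 18.2 * 0.76 = 13.83 per hour

13.83 per hour


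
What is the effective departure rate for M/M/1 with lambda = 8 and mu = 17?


For a stable queue (lambda < mu), throughput = lambda = 8 per hour

8 per hour


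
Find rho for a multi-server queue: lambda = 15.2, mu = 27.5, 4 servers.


rho = lambda / (c * mu) = 15.2 / (4 * 27.5) = 0.1382

0.1382


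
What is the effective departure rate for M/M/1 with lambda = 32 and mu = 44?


For a stable queue (lambda < mu), throughput = lambda = 32 per hour

32 per hour


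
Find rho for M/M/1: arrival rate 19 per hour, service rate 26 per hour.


rho = lambda/mu = 19/26 = 0.7308

0.7308


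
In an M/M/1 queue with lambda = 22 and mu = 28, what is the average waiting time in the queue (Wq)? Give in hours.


rho = 22/28; Wq = rho/(mu - lambda) = 0.131 hours

0.131 hours


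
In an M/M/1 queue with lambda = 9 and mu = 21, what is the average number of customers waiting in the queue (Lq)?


rho = 9/21; Lq = rho^2/(1-rho) = 0.32

0.32


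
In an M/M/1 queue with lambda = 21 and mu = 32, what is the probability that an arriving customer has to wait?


P(wait) = rho = lambda/mu = 21/32 = 0.6563

0.6563


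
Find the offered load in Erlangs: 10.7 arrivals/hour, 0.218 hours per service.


Offered load a = lambda * E[S] = 10.7 * 0.218 = 2.33 Erlangs

2.33 Erlangs


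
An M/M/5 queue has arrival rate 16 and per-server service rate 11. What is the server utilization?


rho = lambda/(c*mu) = 16/(5*11) = 0.2909

0.2909


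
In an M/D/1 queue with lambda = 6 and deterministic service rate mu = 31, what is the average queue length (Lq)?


M/D/1: Lq = rho^2 / (2*(1-rho)) where rho = 6/31; Lq = 0.02

0.02


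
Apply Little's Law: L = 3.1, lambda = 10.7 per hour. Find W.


W = L / lambda = 3.1 / 10.7 = 0.2897 hours

0.2897 hours


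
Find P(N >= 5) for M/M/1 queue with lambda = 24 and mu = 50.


P(N >= 5) = rho^5 = (24/50)^5 = 0.0255

0.0255


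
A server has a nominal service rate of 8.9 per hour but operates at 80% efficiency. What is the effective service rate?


Effective rate = mu * efficiency = 8.9 * 0.8 = 7.12 per hour

7.12 per hour


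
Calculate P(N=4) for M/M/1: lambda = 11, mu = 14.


rho = 11/14; P(n) = (1-rho)*rho^n = (1-11/14)*(11/14)^4 = 0.0817

0.0817


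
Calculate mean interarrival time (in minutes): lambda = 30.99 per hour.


Mean interarrival time = 60/lambda = 60/30.99 = 1.94 minutes

1.94 minutes


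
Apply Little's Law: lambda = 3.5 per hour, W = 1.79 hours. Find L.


L = lambda * W = 3.5 * 1.79 = 6.27

6.27


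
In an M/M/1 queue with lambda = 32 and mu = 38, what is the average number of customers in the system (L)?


rho = 32/38; L = rho/(1-rho) = 5.33

5.33


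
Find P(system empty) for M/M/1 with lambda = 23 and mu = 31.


P0 = 1 - rho = 1 - 23/31 = 0.2581

0.2581


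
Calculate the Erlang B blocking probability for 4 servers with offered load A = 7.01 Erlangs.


B(N,A) = (A^N/N!) / sum(A^k/k!, k=0..N) with N=4, A=7.01 = 0.5279

0.5279


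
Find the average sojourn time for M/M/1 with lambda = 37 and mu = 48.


W = 1/(mu - lambda) = 1/(48 - 37) = 0.0909 hours

0.0909 hours


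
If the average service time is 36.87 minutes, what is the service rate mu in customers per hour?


mu = 60 / avg_service_time = 60 / 36.87 = 1.63 per hour

1.63 per hour


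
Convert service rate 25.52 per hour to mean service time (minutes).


Mean service time = 60/mu = 60/25.52 = 2.35 minutes

2.35 minutes


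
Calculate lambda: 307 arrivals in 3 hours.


lambda = total arrivals / time = 307 / 3 = 102.33 per hour

102.33 per hour


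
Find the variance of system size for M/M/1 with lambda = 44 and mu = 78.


rho = 44/78; Var(N) = rho/(1-rho)^2 = 2.97

2.97


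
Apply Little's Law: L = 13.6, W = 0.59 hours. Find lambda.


lambda = L / W = 13.6 / 0.59 = 23.05 per hour

23.05 per hour


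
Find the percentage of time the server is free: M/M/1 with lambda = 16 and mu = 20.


Idle fraction = (1 - rho) * 100 = (1 - 16/20) * 100 = 20.0%

20.0%


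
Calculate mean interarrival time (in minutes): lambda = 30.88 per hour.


Mean interarrival time = 60/lambda = 60/30.88 = 1.94 minutes

1.94 minutes


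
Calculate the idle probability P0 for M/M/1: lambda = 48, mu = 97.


P0 = 1 - rho = 1 - 48/97 = 0.5052

0.5052


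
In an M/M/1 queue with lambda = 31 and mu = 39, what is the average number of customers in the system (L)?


rho = 31/39; L = rho/(1-rho) = 3.88

3.88


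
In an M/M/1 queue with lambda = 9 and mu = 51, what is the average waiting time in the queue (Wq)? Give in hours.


rho = 9/51; Wq = rho/(mu - lambda) = 0.0042 hours

0.0042 hours


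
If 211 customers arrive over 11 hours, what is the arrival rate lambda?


lambda = total arrivals / time = 211 / 11 = 19.18 per hour

19.18 per hour


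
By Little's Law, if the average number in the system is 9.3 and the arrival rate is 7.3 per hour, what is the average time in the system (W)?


W = L / lambda = 9.3 / 7.3 = 1.274 hours

1.274 hours


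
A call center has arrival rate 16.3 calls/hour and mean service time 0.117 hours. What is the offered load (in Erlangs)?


Offered load a = lambda * E[S] = 16.3 * 0.117 = 1.91 Erlangs

1.91 Erlangs


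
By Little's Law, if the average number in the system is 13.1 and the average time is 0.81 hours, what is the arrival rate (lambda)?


lambda = L / W = 13.1 / 0.81 = 16.17 per hour

16.17 per hour


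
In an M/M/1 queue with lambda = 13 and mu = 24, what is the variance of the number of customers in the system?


rho = 13/24; Var(N) = rho/(1-rho)^2 = 2.58

2.58


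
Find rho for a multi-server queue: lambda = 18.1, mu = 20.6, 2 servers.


rho = lambda / (c * mu) = 18.1 / (2 * 20.6) = 0.4393

0.4393


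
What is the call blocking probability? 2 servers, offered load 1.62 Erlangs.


B(N,A) = (A^N/N!) / sum(A^k/k!, k=0..N) with N=2, A=1.62 = 0.3337

0.3337


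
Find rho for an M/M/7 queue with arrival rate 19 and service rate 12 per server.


rho = lambda/(c*mu) = 19/(7*12) = 0.2262

0.2262


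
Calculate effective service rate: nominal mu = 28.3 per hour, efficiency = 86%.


Effective rate = mu * efficiency = 28.3 * 0.86 = 24.34 per hour

24.34 per hour


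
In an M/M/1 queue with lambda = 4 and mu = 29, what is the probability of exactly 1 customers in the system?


rho = 4/29; P(n) = (1-rho)*rho^n = (1-4/29)*(4/29)^1 = 0.1189

0.1189


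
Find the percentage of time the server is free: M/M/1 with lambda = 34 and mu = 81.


Idle fraction = (1 - rho) * 100 = (1 - 34/81) * 100 = 58.0%

58.0%


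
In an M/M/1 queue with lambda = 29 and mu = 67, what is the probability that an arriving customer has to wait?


P(wait) = rho = lambda/mu = 29/67 = 0.4328

0.4328


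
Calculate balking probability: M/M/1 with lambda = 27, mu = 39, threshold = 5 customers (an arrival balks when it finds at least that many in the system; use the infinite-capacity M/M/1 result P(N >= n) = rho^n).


P(N >= 5) = rho^5 = (27/39)^5 = 0.159

0.159


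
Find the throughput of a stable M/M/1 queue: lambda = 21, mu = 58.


For a stable queue (lambda < mu), throughput = lambda = 21 per hour

21 per hour


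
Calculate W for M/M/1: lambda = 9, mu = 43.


W = 1/(mu - lambda) = 1/(43 - 9) = 0.0294 hours

0.0294 hours


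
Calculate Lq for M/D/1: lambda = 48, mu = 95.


M/D/1: Lq = rho^2 / (2*(1-rho)) where rho = 48/95; Lq = 0.26

0.26


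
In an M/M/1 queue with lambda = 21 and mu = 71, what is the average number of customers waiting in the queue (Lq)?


rho = 21/71; Lq = rho^2/(1-rho) = 0.12

0.12


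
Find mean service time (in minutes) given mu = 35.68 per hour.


Mean service time = 60/mu = 60/35.68 = 1.68 minutes

1.68 minutes


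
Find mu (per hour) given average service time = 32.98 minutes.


mu = 60 / avg_service_time = 60 / 32.98 = 1.82 per hour

1.82 per hour


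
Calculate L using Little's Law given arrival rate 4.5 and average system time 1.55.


L = lambda * W = 4.5 * 1.55 = 6.98

6.98


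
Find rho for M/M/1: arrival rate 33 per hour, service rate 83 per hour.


rho = lambda/mu = 33/83 = 0.3976

0.3976


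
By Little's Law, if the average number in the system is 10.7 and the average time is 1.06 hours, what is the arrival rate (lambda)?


lambda = L / W = 10.7 / 1.06 = 10.09 per hour

10.09 per hour


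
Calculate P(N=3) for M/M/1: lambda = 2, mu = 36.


rho = 2/36; P(n) = (1-rho)*rho^n = (1-2/36)*(2/36)^3 = 0.0002

0.0002


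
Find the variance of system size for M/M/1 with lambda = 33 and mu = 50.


rho = 33/50; Var(N) = rho/(1-rho)^2 = 5.71

5.71


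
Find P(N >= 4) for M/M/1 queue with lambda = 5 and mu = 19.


P(N >= 4) = rho^4 = (5/19)^4 = 0.0048

0.0048


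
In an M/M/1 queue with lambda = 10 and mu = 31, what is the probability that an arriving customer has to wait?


P(wait) = rho = lambda/mu = 10/31 = 0.3226

0.3226


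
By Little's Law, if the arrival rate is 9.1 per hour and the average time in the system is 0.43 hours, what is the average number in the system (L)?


L = lambda * W = 9.1 * 0.43 = 3.91

3.91


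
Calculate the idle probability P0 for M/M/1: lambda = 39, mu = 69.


P0 = 1 - rho = 1 - 39/69 = 0.4348

0.4348


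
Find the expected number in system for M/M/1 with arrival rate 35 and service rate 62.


rho = 35/62; L = rho/(1-rho) = 1.3

1.3


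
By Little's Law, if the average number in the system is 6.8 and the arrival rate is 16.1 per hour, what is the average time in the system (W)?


W = L / lambda = 6.8 / 16.1 = 0.4224 hours

0.4224 hours


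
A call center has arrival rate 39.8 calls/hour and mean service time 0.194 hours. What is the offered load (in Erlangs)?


Offered load a = lambda * E[S] = 39.8 * 0.194 = 7.72 Erlangs

7.72 Erlangs


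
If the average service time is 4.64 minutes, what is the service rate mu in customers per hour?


mu = 60 / avg_service_time = 60 / 4.64 = 12.93 per hour

12.93 per hour


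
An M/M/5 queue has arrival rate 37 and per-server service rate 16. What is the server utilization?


rho = lambda/(c*mu) = 37/(5*16) = 0.4625

0.4625


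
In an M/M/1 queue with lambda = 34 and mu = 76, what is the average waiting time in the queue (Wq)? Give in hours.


rho = 34/76; Wq = rho/(mu - lambda) = 0.0107 hours

0.0107 hours


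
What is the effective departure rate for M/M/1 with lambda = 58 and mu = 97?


For a stable queue (lambda < mu), throughput = lambda = 58 per hour

58 per hour


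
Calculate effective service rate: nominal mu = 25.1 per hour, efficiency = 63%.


Effective rate = mu * efficiency = 25.1 * 0.63 = 15.81 per hour

15.81 per hour


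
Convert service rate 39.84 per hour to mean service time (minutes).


Mean service time = 60/mu = 60/39.84 = 1.51 minutes

1.51 minutes


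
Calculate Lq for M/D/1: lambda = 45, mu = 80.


M/D/1: Lq = rho^2 / (2*(1-rho)) where rho = 45/80; Lq = 0.36

0.36


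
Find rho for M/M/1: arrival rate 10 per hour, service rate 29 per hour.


rho = lambda/mu = 10/29 = 0.3448

0.3448


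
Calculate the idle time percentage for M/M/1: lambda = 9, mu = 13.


Idle fraction = (1 - rho) * 100 = (1 - 9/13) * 100 = 30.8%

30.8%


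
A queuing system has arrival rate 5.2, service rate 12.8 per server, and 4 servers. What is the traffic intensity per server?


rho = lambda / (c * mu) = 5.2 / (4 * 12.8) = 0.1016

0.1016


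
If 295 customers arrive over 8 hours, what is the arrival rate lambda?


lambda = total arrivals / time = 295 / 8 = 36.88 per hour

36.88 per hour


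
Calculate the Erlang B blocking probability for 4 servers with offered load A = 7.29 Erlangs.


B(N,A) = (A^N/N!) / sum(A^k/k!, k=0..N) with N=4, A=7.29 = 0.542

0.542


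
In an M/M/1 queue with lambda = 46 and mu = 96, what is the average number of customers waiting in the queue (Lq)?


rho = 46/96; Lq = rho^2/(1-rho) = 0.44

0.44


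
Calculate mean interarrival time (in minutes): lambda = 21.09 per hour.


Mean interarrival time = 60/lambda = 60/21.09 = 2.84 minutes

2.84 minutes
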